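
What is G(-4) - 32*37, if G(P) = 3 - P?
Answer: -1177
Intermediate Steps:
G(-4) - 32*37 = (3 - 1*(-4)) - 32*37 = (3 + 4) - 1184 = 7 - 1184 = -1177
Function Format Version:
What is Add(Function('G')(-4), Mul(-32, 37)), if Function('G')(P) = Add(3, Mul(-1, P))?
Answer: -1177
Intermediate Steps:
Add(Function('G')(-4), Mul(-32, 37)) = Add(Add(3, Mul(-1, -4)), Mul(-32, 37)) = Add(Add(3, 4), -1184) = Add(7, -1184) = -1177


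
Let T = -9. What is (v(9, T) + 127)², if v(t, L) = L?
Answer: 13924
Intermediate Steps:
(v(9, T) + 127)² = (-9 + 127)² = 118² = 13924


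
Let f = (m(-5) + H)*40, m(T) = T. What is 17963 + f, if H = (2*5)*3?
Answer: 18963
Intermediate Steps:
H = 30 (H = 10*3 = 30)
f = 1000 (f = (-5 + 30)*40 = 25*40 = 1000)
17963 + f = 17963 + 1000 = 18963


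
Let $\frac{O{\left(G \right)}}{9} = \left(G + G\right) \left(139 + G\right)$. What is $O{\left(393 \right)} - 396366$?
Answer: $3367002$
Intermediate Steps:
$O{\left(G \right)} = 18 G \left(139 + G\right)$ ($O{\left(G \right)} = 9 \left(G + G\right) \left(139 + G\right) = 9 \cdot 2 G \left(139 + G\right) = 18 G \left(139 + G\right)$)
$O{\left(393 \right)} - 396366 = 18 \cdot 393 \left(139 + 393\right) - 396366 = 18 \cdot 393 \cdot 532 - 396366 = 3763368 - 396366 = 3367002$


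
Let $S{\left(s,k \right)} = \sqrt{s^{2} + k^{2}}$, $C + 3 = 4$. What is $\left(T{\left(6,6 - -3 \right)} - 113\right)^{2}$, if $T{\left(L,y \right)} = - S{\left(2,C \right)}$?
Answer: $\left(113 + \sqrt{5}\right)^{2} \approx 13279.0$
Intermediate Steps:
$C = 1$ ($C = -3 + 4 = 1$)
$S{\left(s,k \right)} = \sqrt{k^{2} + s^{2}}$
$T{\left(L,y \right)} = - \sqrt{5}$ ($T{\left(L,y \right)} = - \sqrt{1^{2} + 2^{2}} = - \sqrt{1 + 4} = - \sqrt{5}$)
$\left(T{\left(6,6 - -3 \right)} - 113\right)^{2} = \left(- \sqrt{5} - 113\right)^{2} = \left(-113 - \sqrt{5}\right)^{2}$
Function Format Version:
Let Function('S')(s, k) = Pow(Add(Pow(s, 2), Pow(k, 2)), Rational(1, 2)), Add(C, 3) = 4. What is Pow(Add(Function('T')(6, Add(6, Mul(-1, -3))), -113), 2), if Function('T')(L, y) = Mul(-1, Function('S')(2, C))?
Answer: Pow(Add(113, Pow(5, Rational(1, 2))), 2) ≈ 13279.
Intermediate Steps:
C = 1 (C = Add(-3, 4) = 1)
Function('S')(s, k) = Pow(Add(Pow(k, 2), Pow(s, 2)), Rational(1, 2))
Function('T')(L, y) = Mul(-1, Pow(5, Rational(1, 2))) (Function('T')(L, y) = Mul(-1, Pow(Add(Pow(1, 2), Pow(2, 2)), Rational(1, 2))) = Mul(-1, Pow(Add(1, 4), Rational(1, 2))) = Mul(-1, Pow(5, Rational(1, 2))))
Pow(Add(Function('T')(6, Add(6, Mul(-1, -3))), -113), 2) = Pow(Add(Mul(-1, Pow(5, Rational(1, 2))), -113), 2) = Pow(Add(-113, Mul(-1, Pow(5, Rational(1, 2)))), 2)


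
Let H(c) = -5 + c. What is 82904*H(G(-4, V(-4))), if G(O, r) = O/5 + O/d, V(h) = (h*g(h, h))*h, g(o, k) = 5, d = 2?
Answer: -3233256/5 ≈ -6.4665e+5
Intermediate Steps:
V(h) = 5*h**2 (V(h) = (h*5)*h = (5*h)*h = 5*h**2)
G(O, r) = 7*O/10 (G(O, r) = O/5 + O/2 = 7*O/10)
82904*H(G(-4, V(-4))) = 82904*(-5 + (7/10)*(-4)) = 82904*(-5 - 14/5) = 82904*(-39/5) = -3233256/5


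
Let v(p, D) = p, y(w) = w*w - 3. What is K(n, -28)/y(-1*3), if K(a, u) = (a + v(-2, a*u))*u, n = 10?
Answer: -112/3 ≈ -37.333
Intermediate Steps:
y(w) = -3 + w² (y(w) = w² - 3 = -3 + w²)
K(a, u) = u*(-2 + a) (K(a, u) = (a - 2)*u = (-2 + a)*u = u*(-2 + a))
K(n, -28)/y(-1*3) = (-28*(-2 + 10))/(-3 + (-1*3)²) = (-28*8)/(-3 + (-3)²) = -224/(-3 + 9) = -224/6 = -224*⅙ = -112/3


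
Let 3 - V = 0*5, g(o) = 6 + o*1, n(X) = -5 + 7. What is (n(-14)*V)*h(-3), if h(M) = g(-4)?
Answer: 12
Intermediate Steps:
n(X) = 2
g(o) = 6 + o
V = 3 (V = 3 - 0*5 = 3 - 1*0 = 3 + 0 = 3)
h(M) = 2 (h(M) = 6 - 4 = 2)
(n(-14)*V)*h(-3) = (2*3)*2 = 6*2 = 12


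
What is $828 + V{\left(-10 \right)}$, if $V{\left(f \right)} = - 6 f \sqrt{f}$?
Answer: $828 + 60 i \sqrt{10} \approx 828.0 + 189.74 i$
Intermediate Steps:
$V{\left(f \right)} = - 6 f^{\frac{3}{2}}$
$828 + V{\left(-10 \right)} = 828 - 6 \left(-10\right)^{\frac{3}{2}} = 828 - 6 \left(- 10 i \sqrt{10}\right) = 828 + 60 i \sqrt{10}$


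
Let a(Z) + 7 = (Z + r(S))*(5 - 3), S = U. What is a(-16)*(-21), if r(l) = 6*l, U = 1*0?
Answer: 819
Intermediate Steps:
U = 0
S = 0
a(Z) = -7 + 2*Z (a(Z) = -7 + (Z + 6*0)*(5 - 3) = -7 + (Z + 0)*2 = -7 + Z*2 = -7 + 2*Z)
a(-16)*(-21) = (-7 + 2*(-16))*(-21) = (-7 - 32)*(-21) = -39*(-21) = 819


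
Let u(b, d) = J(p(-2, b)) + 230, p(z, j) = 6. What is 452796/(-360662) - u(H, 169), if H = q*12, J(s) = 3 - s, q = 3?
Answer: -41161535/180331 ≈ -228.26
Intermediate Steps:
H = 36 (H = 3*12 = 36)
u(b, d) = 227 (u(b, d) = (3 - 1*6) + 230 = (3 - 6) + 230 = -3 + 230 = 227)
452796/(-360662) - u(H, 169) = 452796/(-360662) - 1*227 = 452796*(-1/360662) - 227 = -226398/180331 - 227 = -41161535/180331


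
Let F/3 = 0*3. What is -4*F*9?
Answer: 0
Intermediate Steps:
F = 0 (F = 3*(0*3) = 3*0 = 0)
-4*F*9 = -4*0*9 = 0*9 = 0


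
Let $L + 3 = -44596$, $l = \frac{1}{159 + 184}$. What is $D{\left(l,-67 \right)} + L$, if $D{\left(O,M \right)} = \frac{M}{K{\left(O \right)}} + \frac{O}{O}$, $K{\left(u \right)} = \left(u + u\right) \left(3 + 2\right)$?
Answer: $- \frac{468961}{10} \approx -46896.0$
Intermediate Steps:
$l = \frac{1}{343} \approx 0.0029155$
$K{\left(u \right)} = 10 u$ ($K{\left(u \right)} = 2 u 5 = 10 u$)
$D{\left(O,M \right)} = 1 + \frac{M}{10 O}$ ($D{\left(O,M \right)} = \frac{M}{10 O} + \frac{O}{O} = M \frac{1}{10 O} + 1 = \frac{M}{10 O} + 1 = 1 + \frac{M}{10 O}$)
$L = -44599$ ($L = -3 - 44596 = -44599$)
$D{\left(l,-67 \right)} + L = \frac{1}{\frac{1}{343}} \left(\frac{1}{343} + \frac{1}{10} \left(-67\right)\right) - 44599 = 343 \left(\frac{1}{343} - \frac{67}{10}\right) - 44599 = 343 \left(- \frac{22971}{3430}\right) - 44599 = - \frac{22971}{10} - 44599 = - \frac{468961}{10}$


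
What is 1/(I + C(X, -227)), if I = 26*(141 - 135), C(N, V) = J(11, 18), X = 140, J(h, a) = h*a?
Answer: 1/354 ≈ 0.0028249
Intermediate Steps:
J(h, a) = a*h
C(N, V) = 198 (C(N, V) = 18*11 = 198)
I = 156 (I = 26*6 = 156)
1/(I + C(X, -227)) = 1/(156 + 198) = 1/354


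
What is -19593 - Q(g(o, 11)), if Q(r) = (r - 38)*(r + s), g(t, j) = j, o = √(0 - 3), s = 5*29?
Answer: -15381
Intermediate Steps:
s = 145
o = I*√3 (o = √(-3) = I*√3 ≈ 1.732*I)
Q(r) = (-38 + r)*(145 + r) (Q(r) = (r - 38)*(r + 145) = (-38 + r)*(145 + r))
-19593 - Q(g(o, 11)) = -19593 - (-5510 + 11² + 107*11) = -19593 - (-5510 + 121 + 1177) = -19593 - 1*(-4212) = -19593 + 4212 = -15381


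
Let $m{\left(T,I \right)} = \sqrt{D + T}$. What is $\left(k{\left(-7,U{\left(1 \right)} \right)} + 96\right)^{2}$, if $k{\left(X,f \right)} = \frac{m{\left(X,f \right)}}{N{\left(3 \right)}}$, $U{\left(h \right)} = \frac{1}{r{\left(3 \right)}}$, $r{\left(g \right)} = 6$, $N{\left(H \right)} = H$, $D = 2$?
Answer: $\frac{\left(288 + i \sqrt{5}\right)^{2}}{9} \approx 9215.4 + 143.11 i$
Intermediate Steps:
$m{\left(T,I \right)} = \sqrt{2 + T}$
$U{\left(h \right)} = \frac{1}{6}$
$k{\left(X,f \right)} = \frac{\sqrt{2 + X}}{3}$
$\left(k{\left(-7,U{\left(1 \right)} \right)} + 96\right)^{2} = \left(\frac{\sqrt{2 - 7}}{3} + 96\right)^{2} = \left(\frac{\sqrt{-5}}{3} + 96\right)^{2} = \left(\frac{i \sqrt{5}}{3} + 96\right)^{2} = \left(96 + \frac{i \sqrt{5}}{3}\right)^{2}$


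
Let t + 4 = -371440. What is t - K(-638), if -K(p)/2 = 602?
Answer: -370240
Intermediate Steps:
t = -371444 (t = -4 - 371440 = -371444)
K(p) = -1204 (K(p) = -2*602 = -1204)
t - K(-638) = -371444 - 1*(-1204) = -371444 + 1204 = -370240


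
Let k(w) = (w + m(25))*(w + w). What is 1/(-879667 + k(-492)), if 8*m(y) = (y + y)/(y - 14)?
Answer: -11/4357079 ≈ -2.5246e-6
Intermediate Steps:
m(y) = y/(4*(-14 + y)) (m(y) = ((y + y)/(y - 14))/8 = ((2*y)/(-14 + y))/8 = (2*y/(-14 + y))/8 = y/(4*(-14 + y)))
k(w) = 2*w*(25/44 + w) (k(w) = (w + (¼)*25/(-14 + 25))*(w + w) = (w + (¼)*25/11)*(2*w) = (w + (¼)*25*(1/11))*(2*w) = (w + 25/44)*(2*w) = (25/44 + w)*(2*w) = 2*w*(25/44 + w))
1/(-879667 + k(-492)) = 1/(-879667 + (1/22)*(-492)*(25 + 44*(-492))) = 1/(-879667 + (1/22)*(-492)*(25 - 21648)) = 1/(-879667 + (1/22)*(-492)*(-21623)) = 1/(-879667 + 5319258/11) = 1/(-4357079/11) = -11/4357079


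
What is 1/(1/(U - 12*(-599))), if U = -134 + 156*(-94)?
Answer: -7610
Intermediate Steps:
U = -14798 (U = -134 - 14664 = -14798)
1/(1/(U - 12*(-599))) = 1/(1/(-14798 - 12*(-599))) = 1/(1/(-14798 + 7188)) = 1/(1/(-7610)) = 1/(-1/7610) = -7610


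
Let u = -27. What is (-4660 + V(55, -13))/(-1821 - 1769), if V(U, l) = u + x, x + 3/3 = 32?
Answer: 2328/1795 ≈ 1.2969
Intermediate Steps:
x = 31 (x = -1 + 32 = 31)
V(U, l) = 4 (V(U, l) = -27 + 31 = 4)
(-4660 + V(55, -13))/(-1821 - 1769) = (-4660 + 4)/(-1821 - 1769) = -4656/(-3590) = -4656*(-1/3590) = 2328/1795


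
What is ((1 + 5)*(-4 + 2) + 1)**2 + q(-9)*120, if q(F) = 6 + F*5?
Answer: -4559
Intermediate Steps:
q(F) = 6 + 5*F
((1 + 5)*(-4 + 2) + 1)**2 + q(-9)*120 = ((1 + 5)*(-4 + 2) + 1)**2 + (6 + 5*(-9))*120 = (6*(-2) + 1)**2 + (6 - 45)*120 = (-12 + 1)**2 - 39*120 = (-11)**2 - 4680 = 121 - 4680 = -4559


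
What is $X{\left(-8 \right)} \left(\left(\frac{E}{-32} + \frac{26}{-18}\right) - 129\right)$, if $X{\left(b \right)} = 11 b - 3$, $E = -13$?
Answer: $\frac{3408041}{288} \approx 11833.0$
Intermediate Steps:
$X{\left(b \right)} = -3 + 11 b$
$X{\left(-8 \right)} \left(\left(\frac{E}{-32} + \frac{26}{-18}\right) - 129\right) = \left(-3 + 11 \left(-8\right)\right) \left(\left(- \frac{13}{-32} + \frac{26}{-18}\right) - 129\right) = \left(-3 - 88\right) \left(\left(\left(-13\right) \left(- \frac{1}{32}\right) + 26 \left(- \frac{1}{18}\right)\right) - 129\right) = - 91 \left(\left(\frac{13}{32} - \frac{13}{9}\right) - 129\right) = - 91 \left(- \frac{299}{288} - 129\right) = \left(-91\right) \left(- \frac{37451}{288}\right) = \frac{3408041}{288}$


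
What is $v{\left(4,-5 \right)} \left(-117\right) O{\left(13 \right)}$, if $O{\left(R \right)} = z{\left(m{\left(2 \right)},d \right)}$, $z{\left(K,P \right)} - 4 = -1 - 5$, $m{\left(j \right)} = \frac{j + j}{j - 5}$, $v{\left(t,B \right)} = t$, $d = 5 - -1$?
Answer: $936$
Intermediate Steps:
$d = 6$ ($d = 5 + 1 = 6$)
$m{\left(j \right)} = \frac{2 j}{-5 + j}$
$z{\left(K,P \right)} = -2$ ($z{\left(K,P \right)} = 4 - 6 = -2$)
$O{\left(R \right)} = -2$
$v{\left(4,-5 \right)} \left(-117\right) O{\left(13 \right)} = 4 \left(-117\right) \left(-2\right) = \left(-468\right) \left(-2\right) = 936$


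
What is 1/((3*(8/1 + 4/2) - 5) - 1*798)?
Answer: -1/773 ≈ -0.0012937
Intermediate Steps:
1/((3*(8/1 + 4/2) - 5) - 1*798) = 1/((3*(8*1 + 4*(½)) - 5) - 798) = 1/((3*(8 + 2) - 5) - 798) = 1/((3*10 - 5) - 798) = 1/((30 - 5) - 798) = 1/(25 - 798) = 1/(-773) = -1/773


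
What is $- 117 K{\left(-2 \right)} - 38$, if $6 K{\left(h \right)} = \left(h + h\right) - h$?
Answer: $1$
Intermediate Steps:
$K{\left(h \right)} = \frac{h}{6}$ ($K{\left(h \right)} = \frac{\left(h + h\right) - h}{6} = \frac{2 h - h}{6} = \frac{h}{6}$)
$- 117 K{\left(-2 \right)} - 38 = - 117 \cdot \frac{1}{6} \left(-2\right) - 38 = \left(-117\right) \left(- \frac{1}{3}\right) - 38 = 39 - 38 = 1$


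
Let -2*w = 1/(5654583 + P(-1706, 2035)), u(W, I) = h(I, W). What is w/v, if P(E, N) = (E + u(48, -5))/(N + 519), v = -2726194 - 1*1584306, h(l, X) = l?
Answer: 1277/62251392999645500 ≈ 2.0514e-14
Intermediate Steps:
u(W, I) = I
v = -4310500 (v = -2726194 - 1584306 = -4310500)
P(E, N) = (-5 + E)/(519 + N) (P(E, N) = (E - 5)/(N + 519) = (-5 + E)/(519 + N))
w = -1277/14441803271 (w = -1/(2*(5654583 + (-5 - 1706)/(519 + 2035))) = -1/(2*(5654583 - 1711/2554)) = -1/(2*14441803271/2554) = -½*2554/14441803271 = -1277/14441803271 ≈ -8.8424e-8)
w/v = -1277/14441803271/(-4310500) = -1277/14441803271*(-1/4310500) = 1277/62251392999645500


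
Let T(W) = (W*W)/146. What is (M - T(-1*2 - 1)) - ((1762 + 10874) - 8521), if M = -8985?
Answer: -1912609/146 ≈ -13100.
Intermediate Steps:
T(W) = W²/146 (T(W) = W²*(1/146) = W²/146)
(M - T(-1*2 - 1)) - ((1762 + 10874) - 8521) = (-8985 - (-1*2 - 1)²/146) - ((1762 + 10874) - 8521) = (-8985 - (-2 - 1)²/146) - (12636 - 8521) = (-8985 - (-3)²/146) - 1*4115 = (-8985 - 9/146) - 4115 = -1311819/146 - 4115 = -1912609/146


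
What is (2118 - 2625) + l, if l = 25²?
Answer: 118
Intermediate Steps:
l = 625
(2118 - 2625) + l = (2118 - 2625) + 625 = -507 + 625 = 118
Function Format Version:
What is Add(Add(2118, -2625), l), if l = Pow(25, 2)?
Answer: 118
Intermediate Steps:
l = 625
Add(Add(2118, -2625), l) = Add(Add(2118, -2625), 625) = Add(-507, 625) = 118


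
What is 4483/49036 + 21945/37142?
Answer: 88757329/130092508 ≈ 0.68226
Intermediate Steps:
4483/49036 + 21945/37142 = 4483*(1/49036) + 21945*(1/37142) = 4483/49036 + 3135/5306 = 88757329/130092508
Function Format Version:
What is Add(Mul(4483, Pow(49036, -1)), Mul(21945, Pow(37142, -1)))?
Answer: Rational(88757329, 130092508) ≈ 0.68226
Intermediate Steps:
Add(Mul(4483, Pow(49036, -1)), Mul(21945, Pow(37142, -1))) = Add(Mul(4483, Rational(1, 49036)), Mul(21945, Rational(1, 37142))) = Add(Rational(4483, 49036), Rational(3135, 5306)) = Rational(88757329, 130092508)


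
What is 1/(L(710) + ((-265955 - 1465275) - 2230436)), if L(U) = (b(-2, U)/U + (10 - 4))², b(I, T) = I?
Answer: -126025/499264425009 ≈ -2.5242e-7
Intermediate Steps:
L(U) = (6 - 2/U)² (L(U) = (-2/U + (10 - 4))² = (-2/U + 6)² = (6 - 2/U)²)
1/(L(710) + ((-265955 - 1465275) - 2230436)) = 1/(4*(-1 + 3*710)²/710² + ((-265955 - 1465275) - 2230436)) = 1/(4*(1/504100)*(-1 + 2130)² + (-1731230 - 2230436)) = 1/(4*(1/504100)*2129² - 3961666) = 1/(4*(1/504100)*4532641 - 3961666) = 1/(4532641/126025 - 3961666) = 1/(-499264425009/126025) = -126025/499264425009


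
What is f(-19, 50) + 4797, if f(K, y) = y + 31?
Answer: 4878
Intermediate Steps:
f(K, y) = 31 + y
f(-19, 50) + 4797 = (31 + 50) + 4797 = 81 + 4797 = 4878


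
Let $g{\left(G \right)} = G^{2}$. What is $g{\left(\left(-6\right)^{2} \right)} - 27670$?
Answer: $-26374$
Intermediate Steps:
$g{\left(\left(-6\right)^{2} \right)} - 27670 = \left(\left(-6\right)^{2}\right)^{2} - 27670 = 36^{2} - 27670 = 1296 - 27670 = -26374$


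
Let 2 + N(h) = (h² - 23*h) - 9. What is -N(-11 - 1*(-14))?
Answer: 71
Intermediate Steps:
N(h) = -11 + h² - 23*h (N(h) = -2 + ((h² - 23*h) - 9) = -2 + (-9 + h² - 23*h) = -11 + h² - 23*h)
-N(-11 - 1*(-14)) = -(-11 + (-11 - 1*(-14))² - 23*(-11 - 1*(-14))) = -(-11 + (-11 + 14)² - 23*(-11 + 14)) = -(-11 + 3² - 23*3) = -(-11 + 9 - 69) = -1*(-71) = 71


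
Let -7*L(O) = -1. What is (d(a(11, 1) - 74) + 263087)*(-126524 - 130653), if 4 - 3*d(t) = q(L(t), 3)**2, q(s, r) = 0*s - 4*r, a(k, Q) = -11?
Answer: -202943771417/3 ≈ -6.7648e+10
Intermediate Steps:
L(O) = 1/7 (L(O) = -1/7*(-1) = 1/7)
q(s, r) = -4*r (q(s, r) = 0 - 4*r = -4*r)
d(t) = -140/3 (d(t) = 4/3 - (-4*3)**2/3 = 4/3 - 1/3*(-12)**2 = 4/3 - 1/3*144 = 4/3 - 48 = -140/3)
(d(a(11, 1) - 74) + 263087)*(-126524 - 130653) = (-140/3 + 263087)*(-126524 - 130653) = (789121/3)*(-257177) = -202943771417/3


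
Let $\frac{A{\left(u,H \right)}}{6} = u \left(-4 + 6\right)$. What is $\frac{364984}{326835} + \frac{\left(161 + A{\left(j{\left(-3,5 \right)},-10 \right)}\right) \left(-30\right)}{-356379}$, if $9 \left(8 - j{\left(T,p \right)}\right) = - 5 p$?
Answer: $\frac{44306455262}{38825710155} \approx 1.1412$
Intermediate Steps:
$j{\left(T,p \right)} = 8 + \frac{5 p}{9}$ ($j{\left(T,p \right)} = 8 - \frac{\left(-5\right) p}{9} = 8 + \frac{5 p}{9}$)
$A{\left(u,H \right)} = 12 u$ ($A{\left(u,H \right)} = 6 u \left(-4 + 6\right) = 6 u 2 = 6 \cdot 2 u = 12 u$)
$\frac{364984}{326835} + \frac{\left(161 + A{\left(j{\left(-3,5 \right)},-10 \right)}\right) \left(-30\right)}{-356379} = \frac{364984}{326835} + \frac{\left(161 + 12 \left(8 + \frac{5}{9} \cdot 5\right)\right) \left(-30\right)}{-356379} = 364984 \cdot \frac{1}{326835} + \left(161 + 12 \left(8 + \frac{25}{9}\right)\right) \left(-30\right) \left(- \frac{1}{356379}\right) = \frac{364984}{326835} + \left(161 + 12 \cdot \frac{97}{9}\right) \left(-30\right) \left(- \frac{1}{356379}\right) = \frac{364984}{326835} + \left(161 + \frac{388}{3}\right) \left(-30\right) \left(- \frac{1}{356379}\right) = \frac{364984}{326835} + \frac{871}{3} \left(-30\right) \left(- \frac{1}{356379}\right) = \frac{364984}{326835} - - \frac{8710}{356379} = \frac{364984}{326835} + \frac{8710}{356379} = \frac{44306455262}{38825710155}$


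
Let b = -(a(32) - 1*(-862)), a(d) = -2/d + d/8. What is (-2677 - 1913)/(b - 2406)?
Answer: 73440/52351 ≈ 1.4028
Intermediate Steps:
a(d) = -2/d + d/8 (a(d) = -2/d + d*(⅛) = -2/d + d/8)
b = -13855/16 (b = -((-2/32 + (⅛)*32) - 1*(-862)) = -((-2*1/32 + 4) + 862) = -((-1/16 + 4) + 862) = -(63/16 + 862) = -1*13855/16 = -13855/16 ≈ -865.94)
(-2677 - 1913)/(b - 2406) = (-2677 - 1913)/(-13855/16 - 2406) = -4590/(-52351/16) = -4590*(-16/52351) = 73440/52351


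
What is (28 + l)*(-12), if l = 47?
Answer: -900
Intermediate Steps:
(28 + l)*(-12) = (28 + 47)*(-12) = 75*(-12) = -900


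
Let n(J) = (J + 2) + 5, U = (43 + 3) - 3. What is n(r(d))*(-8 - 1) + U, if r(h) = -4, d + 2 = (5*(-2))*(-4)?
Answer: 16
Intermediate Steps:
U = 43 (U = 46 - 3 = 43)
d = 38 (d = -2 + (5*(-2))*(-4) = -2 - 10*(-4) = -2 + 40 = 38)
n(J) = 7 + J (n(J) = (2 + J) + 5 = 7 + J)
n(r(d))*(-8 - 1) + U = (7 - 4)*(-8 - 1) + 43 = 3*(-9) + 43 = -27 + 43 = 16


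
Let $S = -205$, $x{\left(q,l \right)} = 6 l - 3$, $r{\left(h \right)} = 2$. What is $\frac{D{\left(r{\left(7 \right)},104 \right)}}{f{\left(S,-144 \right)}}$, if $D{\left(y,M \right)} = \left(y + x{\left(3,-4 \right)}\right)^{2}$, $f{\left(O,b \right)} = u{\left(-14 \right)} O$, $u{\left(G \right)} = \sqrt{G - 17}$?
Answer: $\frac{125 i \sqrt{31}}{1271} \approx 0.54758 i$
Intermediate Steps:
$u{\left(G \right)} = \sqrt{-17 + G}$
$x{\left(q,l \right)} = -3 + 6 l$
$f{\left(O,b \right)} = i O \sqrt{31}$ ($f{\left(O,b \right)} = \sqrt{-17 - 14} O = \sqrt{-31} O = i \sqrt{31} O = i O \sqrt{31}$)
$D{\left(y,M \right)} = \left(-27 + y\right)^{2}$ ($D{\left(y,M \right)} = \left(y + \left(-3 + 6 \left(-4\right)\right)\right)^{2} = \left(y - 27\right)^{2} = \left(-27 + y\right)^{2}$)
$\frac{D{\left(r{\left(7 \right)},104 \right)}}{f{\left(S,-144 \right)}} = \frac{\left(-27 + 2\right)^{2}}{i \left(-205\right) \sqrt{31}} = \frac{\left(-25\right)^{2}}{\left(-205\right) i \sqrt{31}} = 625 \frac{i \sqrt{31}}{6355} = \frac{125 i \sqrt{31}}{1271}$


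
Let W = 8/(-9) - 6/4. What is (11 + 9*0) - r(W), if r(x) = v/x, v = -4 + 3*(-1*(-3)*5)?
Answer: 1211/43 ≈ 28.163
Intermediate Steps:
W = -43/18 (W = 8*(-⅑) - 6*¼ = -8/9 - 3/2 = -43/18 ≈ -2.3889)
v = 41 (v = -4 + 3*(3*5) = -4 + 3*15 = -4 + 45 = 41)
r(x) = 41/x
(11 + 9*0) - r(W) = (11 + 9*0) - 41/(-43/18) = (11 + 0) - 41*(-18)/43 = 11 - 1*(-738/43) = 11 + 738/43 = 1211/43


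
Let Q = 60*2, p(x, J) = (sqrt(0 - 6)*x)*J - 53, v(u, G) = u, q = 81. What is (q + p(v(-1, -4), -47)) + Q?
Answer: 148 + 47*I*sqrt(6) ≈ 148.0 + 115.13*I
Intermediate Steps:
p(x, J) = -53 + I*J*x*sqrt(6) (p(x, J) = (sqrt(-6)*x)*J - 53 = ((I*sqrt(6))*x)*J - 53 = (I*x*sqrt(6))*J - 53 = I*J*x*sqrt(6) - 53 = -53 + I*J*x*sqrt(6))
Q = 120
(q + p(v(-1, -4), -47)) + Q = (81 + (-53 + I*(-47)*(-1)*sqrt(6))) + 120 = (81 + (-53 + 47*I*sqrt(6))) + 120 = (28 + 47*I*sqrt(6)) + 120 = 148 + 47*I*sqrt(6)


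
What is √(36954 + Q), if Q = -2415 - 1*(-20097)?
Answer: 2*√13659 ≈ 233.74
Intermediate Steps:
Q = 17682 (Q = -2415 + 20097 = 17682)
√(36954 + Q) = √(36954 + 17682) = √54636 = 2*√13659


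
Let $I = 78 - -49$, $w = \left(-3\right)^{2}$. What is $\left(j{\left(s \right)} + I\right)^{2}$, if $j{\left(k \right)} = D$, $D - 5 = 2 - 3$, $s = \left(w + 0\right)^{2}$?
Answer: $17161$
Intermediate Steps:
$w = 9$
$I = 127$ ($I = 78 + 49 = 127$)
$s = 81$ ($s = \left(9 + 0\right)^{2} = 9^{2} = 81$)
$D = 4$ ($D = 5 + \left(2 - 3\right) = 5 - 1 = 4$)
$j{\left(k \right)} = 4$
$\left(j{\left(s \right)} + I\right)^{2} = \left(4 + 127\right)^{2} = 131^{2} = 17161$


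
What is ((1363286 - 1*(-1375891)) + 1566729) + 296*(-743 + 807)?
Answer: 4324850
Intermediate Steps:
((1363286 - 1*(-1375891)) + 1566729) + 296*(-743 + 807) = ((1363286 + 1375891) + 1566729) + 296*64 = (2739177 + 1566729) + 18944 = 4305906 + 18944 = 4324850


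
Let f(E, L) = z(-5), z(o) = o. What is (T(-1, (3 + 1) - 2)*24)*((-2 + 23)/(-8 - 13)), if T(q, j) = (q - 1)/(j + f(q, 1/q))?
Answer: -16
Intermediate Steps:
f(E, L) = -5
T(q, j) = (-1 + q)/(-5 + j) (T(q, j) = (q - 1)/(j - 5) = (-1 + q)/(-5 + j))
(T(-1, (3 + 1) - 2)*24)*((-2 + 23)/(-8 - 13)) = (((-1 - 1)/(-5 + ((3 + 1) - 2)))*24)*((-2 + 23)/(-8 - 13)) = ((-2/(-5 + (4 - 2)))*24)*(21/(-21)) = ((-2/(-5 + 2))*24)*(21*(-1/21)) = ((-2/(-3))*24)*(-1) = (-1/3*(-2)*24)*(-1) = ((2/3)*24)*(-1) = 16*(-1) = -16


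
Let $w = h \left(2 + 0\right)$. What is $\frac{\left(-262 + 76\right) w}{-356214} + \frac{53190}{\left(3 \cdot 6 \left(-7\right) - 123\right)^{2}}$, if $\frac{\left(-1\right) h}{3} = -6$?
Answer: $\frac{358558914}{408993041} \approx 0.87669$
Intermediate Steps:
$h = 18$ ($h = \left(-3\right) \left(-6\right) = 18$)
$w = 36$ ($w = 18 \left(2 + 0\right) = 18 \cdot 2 = 36$)
$\frac{\left(-262 + 76\right) w}{-356214} + \frac{53190}{\left(3 \cdot 6 \left(-7\right) - 123\right)^{2}} = \frac{\left(-262 + 76\right) 36}{-356214} + \frac{53190}{\left(3 \cdot 6 \left(-7\right) - 123\right)^{2}} = \left(-186\right) 36 \left(- \frac{1}{356214}\right) + \frac{53190}{\left(18 \left(-7\right) - 123\right)^{2}} = \left(-6696\right) \left(- \frac{1}{356214}\right) + \frac{53190}{\left(-126 - 123\right)^{2}} = \frac{1116}{59369} + \frac{53190}{\left(-249\right)^{2}} = \frac{1116}{59369} + \frac{53190}{62001} = \frac{1116}{59369} + 53190 \cdot \frac{1}{62001} = \frac{1116}{59369} + \frac{5910}{6889} = \frac{358558914}{408993041}$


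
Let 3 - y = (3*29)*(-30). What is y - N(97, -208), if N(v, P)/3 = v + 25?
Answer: 2247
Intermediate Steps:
N(v, P) = 75 + 3*v (N(v, P) = 3*(v + 25) = 3*(25 + v) = 75 + 3*v)
y = 2613 (y = 3 - 3*29*(-30) = 3 - 87*(-30) = 3 - 1*(-2610) = 3 + 2610 = 2613)
y - N(97, -208) = 2613 - (75 + 3*97) = 2613 - (75 + 291) = 2613 - 1*366 = 2613 - 366 = 2247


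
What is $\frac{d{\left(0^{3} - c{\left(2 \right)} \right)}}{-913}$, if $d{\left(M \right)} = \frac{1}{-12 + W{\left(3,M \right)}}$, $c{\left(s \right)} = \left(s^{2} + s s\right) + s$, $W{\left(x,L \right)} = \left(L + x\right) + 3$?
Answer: $\frac{1}{14608} \approx 6.8456 \cdot 10^{-5}$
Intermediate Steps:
$W{\left(x,L \right)} = 3 + L + x$
$c{\left(s \right)} = s + 2 s^{2}$ ($c{\left(s \right)} = \left(s^{2} + s^{2}\right) + s = 2 s^{2} + s = s + 2 s^{2}$)
$d{\left(M \right)} = \frac{1}{-6 + M}$ ($d{\left(M \right)} = \frac{1}{-12 + \left(3 + M + 3\right)} = \frac{1}{-12 + \left(6 + M\right)} = \frac{1}{-6 + M}$)
$\frac{d{\left(0^{3} - c{\left(2 \right)} \right)}}{-913} = \frac{1}{\left(-6 + \left(0^{3} - 2 \left(1 + 2 \cdot 2\right)\right)\right) \left(-913\right)} = \frac{1}{-6 + \left(0 - 2 \left(1 + 4\right)\right)} \left(- \frac{1}{913}\right) = \frac{1}{-6 + \left(0 - 2 \cdot 5\right)} \left(- \frac{1}{913}\right) = \frac{1}{-6 + \left(0 - 10\right)} \left(- \frac{1}{913}\right) = \frac{1}{-6 - 10} \left(- \frac{1}{913}\right) = \frac{1}{-16} \left(- \frac{1}{913}\right) = \left(- \frac{1}{16}\right) \left(- \frac{1}{913}\right) = \frac{1}{14608}$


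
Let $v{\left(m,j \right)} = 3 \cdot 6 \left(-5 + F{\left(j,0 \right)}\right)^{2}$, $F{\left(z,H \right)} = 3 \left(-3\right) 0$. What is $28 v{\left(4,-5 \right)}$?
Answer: $12600$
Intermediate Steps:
$F{\left(z,H \right)} = 0$ ($F{\left(z,H \right)} = \left(-9\right) 0 = 0$)
$v{\left(m,j \right)} = 450$ ($v{\left(m,j \right)} = 3 \cdot 6 \left(-5 + 0\right)^{2} = 18 \left(-5\right)^{2} = 18 \cdot 25 = 450$)
$28 v{\left(4,-5 \right)} = 28 \cdot 450 = 12600$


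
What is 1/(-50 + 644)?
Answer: 1/594 ≈ 0.0016835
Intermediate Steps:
1/(-50 + 644) = 1/594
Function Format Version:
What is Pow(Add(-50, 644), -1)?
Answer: Rational(1, 594) ≈ 0.0016835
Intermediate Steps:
Pow(Add(-50, 644), -1) = Pow(594, -1) = Rational(1, 594)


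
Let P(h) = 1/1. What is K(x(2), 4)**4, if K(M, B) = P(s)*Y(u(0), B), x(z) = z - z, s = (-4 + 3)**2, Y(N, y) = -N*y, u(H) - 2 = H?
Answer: 4096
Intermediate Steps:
u(H) = 2 + H
Y(N, y) = -N*y
s = 1 (s = (-1)**2 = 1)
x(z) = 0
P(h) = 1
K(M, B) = -2*B (K(M, B) = 1*(-(2 + 0)*B) = 1*(-1*2*B) = 1*(-2*B) = -2*B)
K(x(2), 4)**4 = (-2*4)**4 = (-8)**4 = 4096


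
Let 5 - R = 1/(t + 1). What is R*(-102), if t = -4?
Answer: -544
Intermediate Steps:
R = 16/3 (R = 5 - 1/(-4 + 1) = 5 - 1/(-3) = 5 - 1*(-⅓) = 5 + ⅓ = 16/3 ≈ 5.3333)
R*(-102) = (16/3)*(-102) = -544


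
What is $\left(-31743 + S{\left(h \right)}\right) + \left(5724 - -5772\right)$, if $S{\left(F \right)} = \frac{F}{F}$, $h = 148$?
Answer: $-20246$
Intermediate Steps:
$S{\left(F \right)} = 1$
$\left(-31743 + S{\left(h \right)}\right) + \left(5724 - -5772\right) = \left(-31743 + 1\right) + \left(5724 - -5772\right) = -31742 + \left(5724 + 5772\right) = -31742 + 11496 = -20246$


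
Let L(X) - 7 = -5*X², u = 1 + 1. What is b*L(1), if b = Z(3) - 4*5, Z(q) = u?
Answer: -36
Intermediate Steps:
u = 2
Z(q) = 2
b = -18 (b = 2 - 4*5 = 2 - 20 = -18)
L(X) = 7 - 5*X²
b*L(1) = -18*(7 - 5*1²) = -18*(7 - 5*1) = -18*(7 - 5) = -18*2 = -36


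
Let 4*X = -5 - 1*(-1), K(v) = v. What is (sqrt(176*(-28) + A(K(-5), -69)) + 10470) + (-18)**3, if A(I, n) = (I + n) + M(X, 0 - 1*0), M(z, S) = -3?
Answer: 4638 + I*sqrt(5005) ≈ 4638.0 + 70.746*I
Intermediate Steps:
X = -1 (X = (-5 - 1*(-1))/4 = (-5 + 1)/4 = (1/4)*(-4) = -1)
A(I, n) = -3 + I + n (A(I, n) = (I + n) - 3 = -3 + I + n)
(sqrt(176*(-28) + A(K(-5), -69)) + 10470) + (-18)**3 = (sqrt(176*(-28) + (-3 - 5 - 69)) + 10470) + (-18)**3 = (sqrt(-4928 - 77) + 10470) - 5832 = (sqrt(-5005) + 10470) - 5832 = (I*sqrt(5005) + 10470) - 5832 = (10470 + I*sqrt(5005)) - 5832 = 4638 + I*sqrt(5005)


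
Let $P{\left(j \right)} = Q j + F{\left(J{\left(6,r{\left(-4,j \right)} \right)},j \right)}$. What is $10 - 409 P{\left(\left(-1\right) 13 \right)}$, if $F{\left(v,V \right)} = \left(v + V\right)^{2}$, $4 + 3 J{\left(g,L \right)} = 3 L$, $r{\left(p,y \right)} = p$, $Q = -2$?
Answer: $- \frac{1332841}{9} \approx -1.4809 \cdot 10^{5}$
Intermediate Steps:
$J{\left(g,L \right)} = - \frac{4}{3} + L$ ($J{\left(g,L \right)} = - \frac{4}{3} + \frac{3 L}{3} = - \frac{4}{3} + L$)
$F{\left(v,V \right)} = \left(V + v\right)^{2}$
$P{\left(j \right)} = \left(- \frac{16}{3} + j\right)^{2} - 2 j$ ($P{\left(j \right)} = - 2 j + \left(j - \frac{16}{3}\right)^{2} = - 2 j + \left(- \frac{16}{3} + j\right)^{2} = \left(- \frac{16}{3} + j\right)^{2} - 2 j$)
$10 - 409 P{\left(\left(-1\right) 13 \right)} = 10 - 409 \left(- 2 \left(\left(-1\right) 13\right) + \frac{\left(-16 + 3 \left(\left(-1\right) 13\right)\right)^{2}}{9}\right) = 10 - 409 \left(\left(-2\right) \left(-13\right) + \frac{\left(-16 + 3 \left(-13\right)\right)^{2}}{9}\right) = 10 - 409 \left(26 + \frac{\left(-16 - 39\right)^{2}}{9}\right) = 10 - 409 \left(26 + \frac{\left(-55\right)^{2}}{9}\right) = 10 - 409 \left(26 + \frac{1}{9} \cdot 3025\right) = 10 - 409 \left(26 + \frac{3025}{9}\right) = 10 - \frac{1332931}{9} = - \frac{1332841}{9}$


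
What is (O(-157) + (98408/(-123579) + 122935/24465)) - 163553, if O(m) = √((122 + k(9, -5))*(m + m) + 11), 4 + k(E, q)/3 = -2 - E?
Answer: -32964456792154/201557349 + 13*I*√143 ≈ -1.6355e+5 + 155.46*I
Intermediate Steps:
k(E, q) = -18 - 3*E (k(E, q) = -12 + 3*(-2 - E) = -12 + (-6 - 3*E) = -18 - 3*E)
O(m) = √(11 + 154*m) (O(m) = √((122 + (-18 - 3*9))*(m + m) + 11) = √((122 + (-18 - 27))*(2*m) + 11) = √((122 - 45)*(2*m) + 11) = √(77*(2*m) + 11) = √(154*m + 11) = √(11 + 154*m))
(O(-157) + (98408/(-123579) + 122935/24465)) - 163553 = (√(11 + 154*(-157)) + (98408/(-123579) + 122935/24465)) - 163553 = (√(11 - 24178) + (98408*(-1/123579) + 122935*(1/24465))) - 163553 = (√(-24167) + (-98408/123579 + 24587/4893)) - 163553 = (13*I*√143 + 852308843/201557349) - 163553 = (852308843/201557349 + 13*I*√143) - 163553 = -32964456792154/201557349 + 13*I*√143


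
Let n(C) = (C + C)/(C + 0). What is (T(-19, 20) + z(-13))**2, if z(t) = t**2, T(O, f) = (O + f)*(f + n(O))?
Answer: 36481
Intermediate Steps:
n(C) = 2 (n(C) = (2*C)/C = 2)
T(O, f) = (2 + f)*(O + f) (T(O, f) = (O + f)*(f + 2) = (O + f)*(2 + f) = (2 + f)*(O + f))
(T(-19, 20) + z(-13))**2 = ((20**2 + 2*(-19) + 2*20 - 19*20) + (-13)**2)**2 = ((400 - 38 + 40 - 380) + 169)**2 = (22 + 169)**2 = 191**2 = 36481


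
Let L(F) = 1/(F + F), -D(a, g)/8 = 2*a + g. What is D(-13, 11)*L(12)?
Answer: 5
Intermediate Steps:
D(a, g) = -16*a - 8*g (D(a, g) = -8*(2*a + g) = -8*(g + 2*a) = -16*a - 8*g)
L(F) = 1/(2*F)
D(-13, 11)*L(12) = (-16*(-13) - 8*11)*((½)/12) = (208 - 88)*((½)*(1/12)) = 120*(1/24) = 5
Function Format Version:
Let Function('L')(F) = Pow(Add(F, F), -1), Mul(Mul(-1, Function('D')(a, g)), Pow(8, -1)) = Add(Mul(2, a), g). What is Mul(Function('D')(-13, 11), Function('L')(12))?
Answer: 5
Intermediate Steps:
Function('D')(a, g) = Add(Mul(-16, a), Mul(-8, g)) (Function('D')(a, g) = Mul(-8, Add(Mul(2, a), g)) = Mul(-8, Add(g, Mul(2, a))) = Add(Mul(-16, a), Mul(-8, g)))
Function('L')(F) = Mul(Rational(1, 2), Pow(F, -1)) (Function('L')(F) = Pow(Mul(2, F), -1) = Mul(Rational(1, 2), Pow(F, -1)))
Mul(Function('D')(-13, 11), Function('L')(12)) = Mul(Add(Mul(-16, -13), Mul(-8, 11)), Mul(Rational(1, 2), Pow(12, -1))) = Mul(Add(208, -88), Mul(Rational(1, 2), Rational(1, 12))) = Mul(120, Rational(1, 24)) = 5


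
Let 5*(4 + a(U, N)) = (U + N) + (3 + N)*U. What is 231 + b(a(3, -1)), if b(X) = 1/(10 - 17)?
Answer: 1616/7 ≈ 230.86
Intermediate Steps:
a(U, N) = -4 + N/5 + U/5 + U*(3 + N)/5 (a(U, N) = -4 + ((U + N) + (3 + N)*U)/5 = -4 + ((N + U) + U*(3 + N))/5 = -4 + (N + U + U*(3 + N))/5 = -4 + (N/5 + U/5 + U*(3 + N)/5) = -4 + N/5 + U/5 + U*(3 + N)/5)
b(X) = -⅐ (b(X) = 1/(-7) = -⅐)
231 + b(a(3, -1)) = 231 - ⅐ = 1616/7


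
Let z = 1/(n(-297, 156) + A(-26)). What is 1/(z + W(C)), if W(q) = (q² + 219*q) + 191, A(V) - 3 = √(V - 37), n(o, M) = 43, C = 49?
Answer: 29030863/386778800608 + 3*I*√7/386778800608 ≈ 7.5058e-5 + 2.0521e-11*I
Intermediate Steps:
A(V) = 3 + √(-37 + V) (A(V) = 3 + √(V - 37) = 3 + √(-37 + V))
W(q) = 191 + q² + 219*q
z = 1/(46 + 3*I*√7) (z = 1/(43 + (3 + √(-37 - 26))) = 1/(43 + (3 + √(-63))) = 1/(43 + (3 + 3*I*√7)) = 1/(46 + 3*I*√7) ≈ 0.021111 - 0.0036426*I)
1/(z + W(C)) = 1/((46/2179 - 3*I*√7/2179) + (191 + 49² + 219*49)) = 1/((46/2179 - 3*I*√7/2179) + (191 + 2401 + 10731)) = 1/((46/2179 - 3*I*√7/2179) + 13323) = 1/(29030863/2179 - 3*I*√7/2179)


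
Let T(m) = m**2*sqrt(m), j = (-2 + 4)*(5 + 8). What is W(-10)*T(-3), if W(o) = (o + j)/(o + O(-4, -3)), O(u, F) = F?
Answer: -144*I*sqrt(3)/13 ≈ -19.186*I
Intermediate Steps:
j = 26 (j = 2*13 = 26)
W(o) = (26 + o)/(-3 + o) (W(o) = (o + 26)/(o - 3) = (26 + o)/(-3 + o))
T(m) = m**(5/2)
W(-10)*T(-3) = ((26 - 10)/(-3 - 10))*(-3)**(5/2) = (16/(-13))*(9*I*sqrt(3)) = (-1/13*16)*(9*I*sqrt(3)) = -144*I*sqrt(3)/13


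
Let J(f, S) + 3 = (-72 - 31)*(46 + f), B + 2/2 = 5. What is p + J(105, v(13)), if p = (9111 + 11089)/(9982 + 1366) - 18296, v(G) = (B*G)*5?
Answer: -96033074/2837 ≈ -33850.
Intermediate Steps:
B = 4 (B = -1 + 5 = 4)
v(G) = 20*G (v(G) = (4*G)*5 = 20*G)
J(f, S) = -4741 - 103*f (J(f, S) = -3 + (-72 - 31)*(46 + f) = -3 - 103*(46 + f) = -3 + (-4738 - 103*f) = -4741 - 103*f)
p = -51900702/2837 (p = 20200/11348 - 18296 = 20200*(1/11348) - 18296 = 5050/2837 - 18296 = -51900702/2837 ≈ -18294.)
p + J(105, v(13)) = -51900702/2837 + (-4741 - 103*105) = -51900702/2837 + (-4741 - 10815) = -51900702/2837 - 15556 = -96033074/2837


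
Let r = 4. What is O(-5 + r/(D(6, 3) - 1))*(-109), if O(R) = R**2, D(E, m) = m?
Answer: -981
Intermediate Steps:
O(-5 + r/(D(6, 3) - 1))*(-109) = (-5 + 4/(3 - 1))**2*(-109) = (-5 + 4/2)**2*(-109) = (-5 + (1/2)*4)**2*(-109) = (-5 + 2)**2*(-109) = (-3)**2*(-109) = 9*(-109) = -981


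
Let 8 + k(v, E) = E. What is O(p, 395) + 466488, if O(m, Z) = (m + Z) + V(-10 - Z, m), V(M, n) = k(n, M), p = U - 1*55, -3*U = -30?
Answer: 466425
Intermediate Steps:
k(v, E) = -8 + E
U = 10 (U = -1/3*(-30) = 10)
p = -45 (p = 10 - 1*55 = 10 - 55 = -45)
V(M, n) = -8 + M
O(m, Z) = -18 + m (O(m, Z) = (m + Z) + (-8 + (-10 - Z)) = (Z + m) + (-18 - Z) = -18 + m)
O(p, 395) + 466488 = (-18 - 45) + 466488 = -63 + 466488 = 466425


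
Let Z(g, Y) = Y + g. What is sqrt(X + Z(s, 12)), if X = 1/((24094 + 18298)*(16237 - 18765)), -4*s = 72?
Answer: I*sqrt(269174080379197)/6697936 ≈ 2.4495*I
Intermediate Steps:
s = -18 (s = -1/4*72 = -18)
X = -1/107166976 (X = 1/(42392*(-2528)) = 1/(-107166976) = -1/107166976 ≈ -9.3312e-9)
sqrt(X + Z(s, 12)) = sqrt(-1/107166976 + (12 - 18)) = sqrt(-1/107166976 - 6) = sqrt(-643001857/107166976) = I*sqrt(269174080379197)/6697936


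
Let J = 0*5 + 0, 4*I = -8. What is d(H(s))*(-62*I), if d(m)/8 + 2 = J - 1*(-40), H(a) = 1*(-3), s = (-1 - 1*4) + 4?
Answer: 37696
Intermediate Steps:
I = -2 (I = (¼)*(-8) = -2)
s = -1 (s = (-1 - 4) + 4 = -5 + 4 = -1)
H(a) = -3
J = 0 (J = 0 + 0 = 0)
d(m) = 304 (d(m) = -16 + 8*(0 - 1*(-40)) = -16 + 8*(0 + 40) = -16 + 8*40 = -16 + 320 = 304)
d(H(s))*(-62*I) = 304*(-62*(-2)) = 304*124 = 37696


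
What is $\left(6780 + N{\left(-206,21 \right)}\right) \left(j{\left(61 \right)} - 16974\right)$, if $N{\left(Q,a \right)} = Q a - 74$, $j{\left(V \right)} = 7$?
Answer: $-40381460$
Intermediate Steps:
$N{\left(Q,a \right)} = -74 + Q a$
$\left(6780 + N{\left(-206,21 \right)}\right) \left(j{\left(61 \right)} - 16974\right) = \left(6780 - 4400\right) \left(7 - 16974\right) = \left(6780 - 4400\right) \left(-16967\right) = 2380 \left(-16967\right) = -40381460$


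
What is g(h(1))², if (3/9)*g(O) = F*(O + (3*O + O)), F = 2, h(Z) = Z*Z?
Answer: 900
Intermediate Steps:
h(Z) = Z²
g(O) = 30*O (g(O) = 3*(2*(O + (3*O + O))) = 3*(2*(O + 4*O)) = 3*(2*(5*O)) = 3*(10*O) = 30*O)
g(h(1))² = (30*1²)² = (30*1)² = 30² = 900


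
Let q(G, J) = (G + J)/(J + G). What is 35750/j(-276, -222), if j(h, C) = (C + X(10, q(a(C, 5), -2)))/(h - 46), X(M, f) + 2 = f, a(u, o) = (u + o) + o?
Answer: 11511500/223 ≈ 51621.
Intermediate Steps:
a(u, o) = u + 2*o (a(u, o) = (o + u) + o = u + 2*o)
q(G, J) = 1 (q(G, J) = (G + J)/(G + J) = 1)
X(M, f) = -2 + f
j(h, C) = (-1 + C)/(-46 + h) (j(h, C) = (C + (-2 + 1))/(h - 46) = (C - 1)/(-46 + h) = (-1 + C)/(-46 + h))
35750/j(-276, -222) = 35750/(((-1 - 222)/(-46 - 276))) = 35750/((-223/(-322))) = 35750/((-1/322*(-223))) = 35750/(223/322) = 35750*(322/223) = 11511500/223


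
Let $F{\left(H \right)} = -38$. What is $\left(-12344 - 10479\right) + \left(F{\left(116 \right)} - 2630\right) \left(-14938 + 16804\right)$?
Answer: $-5001311$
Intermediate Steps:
$\left(-12344 - 10479\right) + \left(F{\left(116 \right)} - 2630\right) \left(-14938 + 16804\right) = \left(-12344 - 10479\right) + \left(-38 - 2630\right) \left(-14938 + 16804\right) = -22823 - 4978488 = -5001311$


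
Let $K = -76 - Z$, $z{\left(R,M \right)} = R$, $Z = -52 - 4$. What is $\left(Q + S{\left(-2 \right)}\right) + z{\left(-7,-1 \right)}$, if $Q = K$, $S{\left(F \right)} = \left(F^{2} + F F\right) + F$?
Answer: $-21$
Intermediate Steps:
$Z = -56$ ($Z = -52 - 4 = -56$)
$S{\left(F \right)} = F + 2 F^{2}$ ($S{\left(F \right)} = \left(F^{2} + F^{2}\right) + F = 2 F^{2} + F = F + 2 F^{2}$)
$K = -20$ ($K = -76 - -56 = -76 + 56 = -20$)
$Q = -20$
$\left(Q + S{\left(-2 \right)}\right) + z{\left(-7,-1 \right)} = \left(-20 - 2 \left(1 + 2 \left(-2\right)\right)\right) - 7 = \left(-20 - 2 \left(1 - 4\right)\right) - 7 = \left(-20 - -6\right) - 7 = \left(-20 + 6\right) - 7 = -14 - 7 = -21$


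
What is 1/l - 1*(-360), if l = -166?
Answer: 59759/166 ≈ 359.99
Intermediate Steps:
1/l - 1*(-360) = 1/(-166) - 1*(-360) = -1/166 + 360 = 59759/166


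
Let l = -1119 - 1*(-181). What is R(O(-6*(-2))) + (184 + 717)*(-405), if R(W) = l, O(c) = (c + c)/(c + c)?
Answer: -365843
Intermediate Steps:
O(c) = 1 (O(c) = (2*c)/((2*c)) = (2*c)*(1/(2*c)) = 1)
l = -938 (l = -1119 + 181 = -938)
R(W) = -938
R(O(-6*(-2))) + (184 + 717)*(-405) = -938 + (184 + 717)*(-405) = -938 + 901*(-405) = -938 - 364905 = -365843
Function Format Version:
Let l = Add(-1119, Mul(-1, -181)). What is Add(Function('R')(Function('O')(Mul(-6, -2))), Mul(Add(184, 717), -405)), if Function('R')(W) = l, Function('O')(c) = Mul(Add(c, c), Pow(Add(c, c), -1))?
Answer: -365843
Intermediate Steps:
Function('O')(c) = 1 (Function('O')(c) = Mul(Mul(2, c), Pow(Mul(2, c), -1)) = Mul(Mul(2, c), Mul(Rational(1, 2), Pow(c, -1))) = 1)
l = -938 (l = Add(-1119, 181) = -938)
Function('R')(W) = -938
Add(Function('R')(Function('O')(Mul(-6, -2))), Mul(Add(184, 717), -405)) = Add(-938, Mul(Add(184, 717), -405)) = Add(-938, Mul(901, -405)) = Add(-938, -364905) = -365843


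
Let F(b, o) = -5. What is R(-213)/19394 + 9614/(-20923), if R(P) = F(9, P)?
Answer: -186558531/405780662 ≈ -0.45975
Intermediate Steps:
R(P) = -5
R(-213)/19394 + 9614/(-20923) = -5/19394 + 9614/(-20923) = -5*1/19394 + 9614*(-1/20923) = -5/19394 - 9614/20923 = -186558531/405780662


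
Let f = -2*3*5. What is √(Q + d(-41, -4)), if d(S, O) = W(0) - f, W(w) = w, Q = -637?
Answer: I*√607 ≈ 24.637*I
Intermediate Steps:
f = -30 (f = -6*5 = -30)
d(S, O) = 30 (d(S, O) = 0 - 1*(-30) = 0 + 30 = 30)
√(Q + d(-41, -4)) = √(-637 + 30) = √(-607) = I*√607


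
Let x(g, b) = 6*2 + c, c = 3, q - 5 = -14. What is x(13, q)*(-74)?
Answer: -1110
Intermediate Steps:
q = -9 (q = 5 - 14 = -9)
x(g, b) = 15 (x(g, b) = 6*2 + 3 = 12 + 3 = 15)
x(13, q)*(-74) = 15*(-74) = -1110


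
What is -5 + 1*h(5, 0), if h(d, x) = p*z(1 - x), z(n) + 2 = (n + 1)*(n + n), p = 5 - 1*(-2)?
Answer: 9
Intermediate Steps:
p = 7 (p = 5 + 2 = 7)
z(n) = -2 + 2*n*(1 + n) (z(n) = -2 + (n + 1)*(n + n) = -2 + (1 + n)*(2*n) = -2 + 2*n*(1 + n))
h(d, x) = -14*x + 14*(1 - x)² (h(d, x) = 7*(-2 + 2*(1 - x) + 2*(1 - x)²) = 7*(-2 + (2 - 2*x) + 2*(1 - x)²) = 7*(-2*x + 2*(1 - x)²) = -14*x + 14*(1 - x)²)
-5 + 1*h(5, 0) = -5 + 1*(-14*0 + 14*(-1 + 0)²) = -5 + 1*(0 + 14*(-1)²) = -5 + 1*(0 + 14*1) = -5 + 1*(0 + 14) = -5 + 1*14 = -5 + 14 = 9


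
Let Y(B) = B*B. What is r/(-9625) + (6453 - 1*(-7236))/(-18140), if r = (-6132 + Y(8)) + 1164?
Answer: -8559613/34919500 ≈ -0.24512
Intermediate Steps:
Y(B) = B²
r = -4904 (r = (-6132 + 8²) + 1164 = (-6132 + 64) + 1164 = -6068 + 1164 = -4904)
r/(-9625) + (6453 - 1*(-7236))/(-18140) = -4904/(-9625) + (6453 - 1*(-7236))/(-18140) = -4904*(-1/9625) + (6453 + 7236)*(-1/18140) = 4904/9625 + 13689*(-1/18140) = 4904/9625 - 13689/18140 = -8559613/34919500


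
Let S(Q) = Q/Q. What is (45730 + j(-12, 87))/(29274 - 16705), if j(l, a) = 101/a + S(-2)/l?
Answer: 5304805/1458004 ≈ 3.6384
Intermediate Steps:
S(Q) = 1
j(l, a) = 1/l + 101/a (j(l, a) = 101/a + 1/l = 1/l + 101/a)
(45730 + j(-12, 87))/(29274 - 16705) = (45730 + (1/(-12) + 101/87))/(29274 - 16705) = (45730 + (-1/12 + 101*(1/87)))/12569 = (45730 + (-1/12 + 101/87))*(1/12569) = (45730 + 125/116)*(1/12569) = (5304805/116)*(1/12569) = 5304805/1458004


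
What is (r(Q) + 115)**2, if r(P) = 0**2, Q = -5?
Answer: 13225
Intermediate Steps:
r(P) = 0
(r(Q) + 115)**2 = (0 + 115)**2 = 115**2 = 13225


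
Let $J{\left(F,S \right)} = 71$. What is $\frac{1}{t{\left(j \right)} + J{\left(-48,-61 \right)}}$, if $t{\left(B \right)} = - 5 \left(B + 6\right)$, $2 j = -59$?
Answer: $\frac{2}{377} \approx 0.005305$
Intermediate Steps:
$j = - \frac{59}{2}$ ($j = \frac{1}{2} \left(-59\right) = - \frac{59}{2} \approx -29.5$)
$t{\left(B \right)} = -30 - 5 B$ ($t{\left(B \right)} = - 5 \left(6 + B\right) = -30 - 5 B$)
$\frac{1}{t{\left(j \right)} + J{\left(-48,-61 \right)}} = \frac{1}{\left(-30 - - \frac{295}{2}\right) + 71} = \frac{1}{\left(-30 + \frac{295}{2}\right) + 71} = \frac{1}{\frac{235}{2} + 71} = \frac{1}{\frac{377}{2}} = \frac{2}{377}$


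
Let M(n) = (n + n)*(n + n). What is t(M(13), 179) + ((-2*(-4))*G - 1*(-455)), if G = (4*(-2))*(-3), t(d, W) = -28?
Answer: 619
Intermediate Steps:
M(n) = 4*n**2 (M(n) = (2*n)*(2*n) = 4*n**2)
G = 24 (G = -8*(-3) = 24)
t(M(13), 179) + ((-2*(-4))*G - 1*(-455)) = -28 + (-2*(-4)*24 - 1*(-455)) = -28 + (8*24 + 455) = -28 + (192 + 455) = -28 + 647 = 619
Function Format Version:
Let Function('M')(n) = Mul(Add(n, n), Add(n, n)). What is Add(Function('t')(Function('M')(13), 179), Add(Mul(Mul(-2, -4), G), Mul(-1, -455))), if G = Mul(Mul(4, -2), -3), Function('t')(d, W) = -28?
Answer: 619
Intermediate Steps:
Function('M')(n) = Mul(4, Pow(n, 2)) (Function('M')(n) = Mul(Mul(2, n), Mul(2, n)) = Mul(4, Pow(n, 2)))
G = 24 (G = Mul(-8, -3) = 24)
Add(Function('t')(Function('M')(13), 179), Add(Mul(Mul(-2, -4), G), Mul(-1, -455))) = Add(-28, Add(Mul(Mul(-2, -4), 24), Mul(-1, -455))) = Add(-28, Add(Mul(8, 24), 455)) = Add(-28, Add(192, 455)) = Add(-28, 647) = 619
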